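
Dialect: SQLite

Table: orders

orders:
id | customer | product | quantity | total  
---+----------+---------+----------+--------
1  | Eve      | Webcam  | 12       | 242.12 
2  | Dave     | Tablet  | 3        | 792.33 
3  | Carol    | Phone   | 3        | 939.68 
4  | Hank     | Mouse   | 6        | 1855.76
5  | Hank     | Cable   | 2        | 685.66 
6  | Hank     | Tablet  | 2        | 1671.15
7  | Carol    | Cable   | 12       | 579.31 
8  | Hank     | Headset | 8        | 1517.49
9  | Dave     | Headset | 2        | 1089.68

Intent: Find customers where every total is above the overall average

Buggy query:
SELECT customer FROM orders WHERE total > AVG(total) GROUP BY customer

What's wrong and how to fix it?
Bug: AVG() is an aggregate; it can't sit directly in WHERE

Fix: Compute the overall average in a scalar subquery and compare each group's MIN against it in HAVING

Corrected query:
SELECT customer FROM orders GROUP BY customer HAVING MIN(total) > (SELECT AVG(total) FROM orders)

Result:
(no rows)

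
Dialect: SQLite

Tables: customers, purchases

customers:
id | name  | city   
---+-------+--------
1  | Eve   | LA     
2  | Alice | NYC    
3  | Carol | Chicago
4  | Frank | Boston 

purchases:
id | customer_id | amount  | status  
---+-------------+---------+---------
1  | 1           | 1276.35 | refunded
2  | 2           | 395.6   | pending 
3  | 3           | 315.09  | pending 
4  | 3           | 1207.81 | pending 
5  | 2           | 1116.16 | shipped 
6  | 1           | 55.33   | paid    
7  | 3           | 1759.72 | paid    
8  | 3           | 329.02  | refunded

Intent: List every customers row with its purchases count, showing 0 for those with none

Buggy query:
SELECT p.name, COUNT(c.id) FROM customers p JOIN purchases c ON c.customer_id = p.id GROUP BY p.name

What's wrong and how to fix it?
Bug: INNER JOIN drops customers rows that have no matching purchases rows

Fix: Use LEFT JOIN so parents without children still appear (COUNT(c.id) gives 0)

Corrected query:
SELECT p.name, COUNT(c.id) FROM customers p LEFT JOIN purchases c ON c.customer_id = p.id GROUP BY p.name

Result:
name  | COUNT(c.id)
------+------------
Alice | 2          
Carol | 4          
Eve   | 2          
Frank | 0          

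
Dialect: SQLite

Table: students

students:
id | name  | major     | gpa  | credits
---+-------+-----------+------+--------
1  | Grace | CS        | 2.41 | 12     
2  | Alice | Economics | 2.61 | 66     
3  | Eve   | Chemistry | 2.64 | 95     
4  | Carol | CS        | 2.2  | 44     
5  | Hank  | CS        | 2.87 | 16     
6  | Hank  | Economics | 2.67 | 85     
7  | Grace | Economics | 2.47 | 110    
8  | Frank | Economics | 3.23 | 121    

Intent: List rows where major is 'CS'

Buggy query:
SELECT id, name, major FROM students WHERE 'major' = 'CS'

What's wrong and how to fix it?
Bug: 'major' in single quotes is a string literal, not the column; the comparison is literal-vs-literal and never true

Fix: Reference the column as major without single quotes

Corrected query:
SELECT id, name, major FROM students WHERE major = 'CS'

Result:
id | name  | major
---+-------+------
1  | Grace | CS   
4  | Carol | CS   
5  | Hank  | CS   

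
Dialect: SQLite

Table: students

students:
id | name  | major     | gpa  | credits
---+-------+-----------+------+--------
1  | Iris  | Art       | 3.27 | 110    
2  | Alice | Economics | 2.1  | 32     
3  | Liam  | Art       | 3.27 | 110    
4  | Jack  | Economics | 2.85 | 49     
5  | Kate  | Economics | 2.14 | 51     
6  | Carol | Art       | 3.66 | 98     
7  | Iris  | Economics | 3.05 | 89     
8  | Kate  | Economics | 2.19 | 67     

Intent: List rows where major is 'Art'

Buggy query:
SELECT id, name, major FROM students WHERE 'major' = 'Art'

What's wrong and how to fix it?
Bug: Single quotes denote string literals in SQL; the column name is being compared as a constant string

Fix: Remove the quotes around the column name (or use double quotes for an identifier)

Corrected query:
SELECT id, name, major FROM students WHERE major = 'Art'

Result:
id | name  | major
---+-------+------
1  | Iris  | Art  
3  | Liam  | Art  
6  | Carol | Art  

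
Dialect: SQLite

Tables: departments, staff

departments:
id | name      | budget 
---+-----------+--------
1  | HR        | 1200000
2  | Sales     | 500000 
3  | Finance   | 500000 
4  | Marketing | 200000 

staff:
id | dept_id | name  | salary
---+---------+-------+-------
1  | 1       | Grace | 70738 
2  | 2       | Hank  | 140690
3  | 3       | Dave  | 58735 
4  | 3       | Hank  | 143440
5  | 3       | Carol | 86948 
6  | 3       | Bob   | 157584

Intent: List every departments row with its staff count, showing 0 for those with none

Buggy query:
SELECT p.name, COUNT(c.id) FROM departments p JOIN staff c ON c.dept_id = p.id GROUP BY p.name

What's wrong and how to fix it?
Bug: INNER JOIN drops departments rows that have no matching staff rows

Fix: Switch to LEFT JOIN to retain unmatched parent rows

Corrected query:
SELECT p.name, COUNT(c.id) FROM departments p LEFT JOIN staff c ON c.dept_id = p.id GROUP BY p.name

Result:
name      | COUNT(c.id)
----------+------------
Finance   | 4          
HR        | 1          
Marketing | 0          
Sales     | 1          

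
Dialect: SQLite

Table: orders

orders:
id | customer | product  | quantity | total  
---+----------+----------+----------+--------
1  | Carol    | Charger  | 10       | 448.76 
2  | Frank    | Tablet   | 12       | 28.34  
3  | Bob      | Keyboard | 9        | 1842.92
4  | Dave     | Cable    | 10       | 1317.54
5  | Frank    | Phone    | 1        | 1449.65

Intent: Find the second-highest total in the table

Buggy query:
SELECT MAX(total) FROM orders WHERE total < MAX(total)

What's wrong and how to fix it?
Bug: The inner MAX is an aggregate inside WHERE, which is not allowed

Fix: Compute the overall MAX in a subquery, then take MAX of rows below it

Corrected query:
SELECT MAX(total) FROM orders WHERE total < (SELECT MAX(total) FROM orders)

Result:
MAX(total)
----------
1449.65   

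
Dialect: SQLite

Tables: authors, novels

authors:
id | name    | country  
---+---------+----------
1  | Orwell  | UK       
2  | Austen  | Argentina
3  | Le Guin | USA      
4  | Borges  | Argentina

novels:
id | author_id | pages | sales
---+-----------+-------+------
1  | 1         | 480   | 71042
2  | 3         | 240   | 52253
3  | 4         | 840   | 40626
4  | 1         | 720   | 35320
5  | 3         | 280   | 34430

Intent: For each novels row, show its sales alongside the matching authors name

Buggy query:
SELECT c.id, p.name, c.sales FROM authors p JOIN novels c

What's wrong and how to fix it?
Bug: JOIN with no ON clause produces a cartesian product; every novels row pairs with every authors row

Fix: Specify the join condition linking the foreign key to the parent id

Corrected query:
SELECT c.id, p.name, c.sales FROM authors p JOIN novels c ON c.author_id = p.id

Result:
id | name    | sales
---+---------+------
1  | Orwell  | 71042
2  | Le Guin | 52253
3  | Borges  | 40626
4  | Orwell  | 35320
5  | Le Guin | 34430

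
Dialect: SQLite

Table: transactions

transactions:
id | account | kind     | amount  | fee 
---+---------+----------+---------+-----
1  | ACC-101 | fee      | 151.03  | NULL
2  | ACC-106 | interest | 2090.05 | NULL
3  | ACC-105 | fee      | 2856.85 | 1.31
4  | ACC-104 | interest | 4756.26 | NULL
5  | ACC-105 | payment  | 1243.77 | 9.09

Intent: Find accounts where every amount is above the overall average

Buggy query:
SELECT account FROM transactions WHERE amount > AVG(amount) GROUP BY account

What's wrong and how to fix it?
Bug: AVG() is an aggregate; it can't sit directly in WHERE

Fix: Compute the overall average in a scalar subquery and compare each group's MIN against it in HAVING

Corrected query:
SELECT account FROM transactions GROUP BY account HAVING MIN(amount) > (SELECT AVG(amount) FROM transactions)

Result:
account
-------
ACC-104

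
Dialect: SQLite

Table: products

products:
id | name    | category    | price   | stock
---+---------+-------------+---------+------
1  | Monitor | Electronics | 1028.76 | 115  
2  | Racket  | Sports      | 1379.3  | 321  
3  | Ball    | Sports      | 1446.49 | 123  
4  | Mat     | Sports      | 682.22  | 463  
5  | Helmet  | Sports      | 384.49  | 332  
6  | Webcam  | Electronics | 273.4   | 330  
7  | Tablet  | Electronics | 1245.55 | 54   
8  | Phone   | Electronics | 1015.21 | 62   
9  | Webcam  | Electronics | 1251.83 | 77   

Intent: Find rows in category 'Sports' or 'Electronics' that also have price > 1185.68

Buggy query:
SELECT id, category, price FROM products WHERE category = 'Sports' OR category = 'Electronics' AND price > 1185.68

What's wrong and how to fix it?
Bug: Without parentheses, AND is evaluated before OR, so the price filter only applies to the 'Electronics' branch

Fix: Add parentheses around the OR so the AND applies to both alternatives

Corrected query:
SELECT id, category, price FROM products WHERE (category = 'Sports' OR category = 'Electronics') AND price > 1185.68

Result:
id | category    | price  
---+-------------+--------
2  | Sports      | 1379.3 
3  | Sports      | 1446.49
7  | Electronics | 1245.55
9  | Electronics | 1251.83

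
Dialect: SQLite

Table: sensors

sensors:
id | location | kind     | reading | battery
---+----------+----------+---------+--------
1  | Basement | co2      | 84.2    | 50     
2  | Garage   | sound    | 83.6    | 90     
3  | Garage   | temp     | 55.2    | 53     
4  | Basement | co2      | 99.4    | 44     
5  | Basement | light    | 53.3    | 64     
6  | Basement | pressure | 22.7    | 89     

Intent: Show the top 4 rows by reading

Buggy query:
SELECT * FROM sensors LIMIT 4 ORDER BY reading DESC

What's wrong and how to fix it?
Bug: ORDER BY cannot follow LIMIT; LIMIT is the final clause

Fix: Swap the clauses: ORDER BY first, then LIMIT

Corrected query:
SELECT * FROM sensors ORDER BY reading DESC LIMIT 4

Result:
id | location | kind  | reading | battery
---+----------+-------+---------+--------
4  | Basement | co2   | 99.4    | 44     
1  | Basement | co2   | 84.2    | 50     
2  | Garage   | sound | 83.6    | 90     
3  | Garage   | temp  | 55.2    | 53     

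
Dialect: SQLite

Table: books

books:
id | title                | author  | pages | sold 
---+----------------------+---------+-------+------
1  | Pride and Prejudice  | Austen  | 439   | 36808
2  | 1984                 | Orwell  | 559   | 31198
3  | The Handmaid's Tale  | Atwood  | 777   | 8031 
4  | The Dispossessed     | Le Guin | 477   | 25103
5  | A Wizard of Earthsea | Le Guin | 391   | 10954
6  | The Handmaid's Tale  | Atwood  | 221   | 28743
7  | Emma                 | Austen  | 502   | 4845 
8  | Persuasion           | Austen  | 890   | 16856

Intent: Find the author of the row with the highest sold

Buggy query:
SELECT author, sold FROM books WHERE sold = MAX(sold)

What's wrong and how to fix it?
Bug: WHERE is evaluated per row; an aggregate over the whole table isn't defined there

Fix: Wrap MAX in a scalar subquery so WHERE compares against a single value

Corrected query:
SELECT author, sold FROM books WHERE sold = (SELECT MAX(sold) FROM books)

Result:
author | sold 
-------+------
Austen | 36808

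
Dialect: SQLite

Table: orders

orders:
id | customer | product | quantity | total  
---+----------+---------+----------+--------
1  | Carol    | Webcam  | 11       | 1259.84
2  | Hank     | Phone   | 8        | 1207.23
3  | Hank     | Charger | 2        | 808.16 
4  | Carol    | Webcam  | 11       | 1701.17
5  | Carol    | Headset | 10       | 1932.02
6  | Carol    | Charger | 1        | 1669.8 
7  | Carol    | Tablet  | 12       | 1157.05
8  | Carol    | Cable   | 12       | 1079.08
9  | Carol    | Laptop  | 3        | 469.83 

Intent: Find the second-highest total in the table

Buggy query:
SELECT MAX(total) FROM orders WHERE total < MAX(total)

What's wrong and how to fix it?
Bug: The inner MAX is an aggregate inside WHERE, which is not allowed

Fix: Put the inner MAX in a scalar subquery

Corrected query:
SELECT MAX(total) FROM orders WHERE total < (SELECT MAX(total) FROM orders)

Result:
MAX(total)
----------
1701.17   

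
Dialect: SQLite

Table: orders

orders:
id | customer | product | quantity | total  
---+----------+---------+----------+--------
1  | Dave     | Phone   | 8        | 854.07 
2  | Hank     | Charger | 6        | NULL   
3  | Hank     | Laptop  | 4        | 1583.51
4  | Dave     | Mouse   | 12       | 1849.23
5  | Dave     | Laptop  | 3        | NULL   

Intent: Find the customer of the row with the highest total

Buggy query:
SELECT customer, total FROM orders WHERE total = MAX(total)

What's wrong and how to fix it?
Bug: WHERE is evaluated per row; an aggregate over the whole table isn't defined there

Fix: Use a subquery: WHERE total = (SELECT MAX(total) FROM orders)

Corrected query:
SELECT customer, total FROM orders WHERE total = (SELECT MAX(total) FROM orders)

Result:
customer | total  
---------+--------
Dave     | 1849.23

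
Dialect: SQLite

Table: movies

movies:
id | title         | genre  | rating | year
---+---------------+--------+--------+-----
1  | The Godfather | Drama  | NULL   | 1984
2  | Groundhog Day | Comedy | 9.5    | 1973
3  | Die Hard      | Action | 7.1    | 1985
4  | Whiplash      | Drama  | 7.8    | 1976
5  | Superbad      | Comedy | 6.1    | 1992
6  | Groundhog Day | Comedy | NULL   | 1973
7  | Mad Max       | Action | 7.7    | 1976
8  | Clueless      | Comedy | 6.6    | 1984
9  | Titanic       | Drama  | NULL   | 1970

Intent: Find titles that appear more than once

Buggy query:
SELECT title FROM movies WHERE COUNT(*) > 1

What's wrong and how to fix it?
Bug: COUNT(*) is an aggregate and cannot be used in WHERE

Fix: Group first, then use HAVING for the count condition

Corrected query:
SELECT title FROM movies GROUP BY title HAVING COUNT(*) > 1

Result:
title        
-------------
Groundhog Day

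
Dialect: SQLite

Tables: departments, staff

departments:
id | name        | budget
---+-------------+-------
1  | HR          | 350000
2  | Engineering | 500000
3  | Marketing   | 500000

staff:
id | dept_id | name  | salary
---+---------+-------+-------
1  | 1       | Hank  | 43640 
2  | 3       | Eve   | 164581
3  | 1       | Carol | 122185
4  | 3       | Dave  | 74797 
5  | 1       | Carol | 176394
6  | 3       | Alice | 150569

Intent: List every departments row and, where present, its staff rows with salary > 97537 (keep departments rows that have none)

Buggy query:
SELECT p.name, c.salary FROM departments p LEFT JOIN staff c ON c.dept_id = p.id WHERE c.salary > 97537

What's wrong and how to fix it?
Bug: Filtering c.salary in WHERE discards the NULL rows produced by LEFT JOIN, turning it into an inner join

Fix: Put 'c.salary > 97537' in the JOIN's ON clause instead of WHERE

Corrected query:
SELECT p.name, c.salary FROM departments p LEFT JOIN staff c ON c.dept_id = p.id AND c.salary > 97537

Result:
name        | salary
------------+-------
HR          | 122185
HR          | 176394
Engineering | NULL  
Marketing   | 150569
Marketing   | 164581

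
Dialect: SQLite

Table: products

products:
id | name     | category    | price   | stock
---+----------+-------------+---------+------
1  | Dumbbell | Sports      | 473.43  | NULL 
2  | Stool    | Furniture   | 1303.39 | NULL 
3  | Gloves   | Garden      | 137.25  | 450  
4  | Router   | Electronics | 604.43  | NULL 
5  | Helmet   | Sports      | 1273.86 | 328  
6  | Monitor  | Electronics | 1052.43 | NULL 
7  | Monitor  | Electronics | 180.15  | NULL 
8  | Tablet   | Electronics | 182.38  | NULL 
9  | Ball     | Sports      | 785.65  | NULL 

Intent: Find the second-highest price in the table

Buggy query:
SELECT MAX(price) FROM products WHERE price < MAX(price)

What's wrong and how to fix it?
Bug: MAX(price) on the right of the comparison is an aggregate-in-WHERE error

Fix: Compute the overall MAX in a subquery, then take MAX of rows below it

Corrected query:
SELECT MAX(price) FROM products WHERE price < (SELECT MAX(price) FROM products)

Result:
MAX(price)
----------
1273.86   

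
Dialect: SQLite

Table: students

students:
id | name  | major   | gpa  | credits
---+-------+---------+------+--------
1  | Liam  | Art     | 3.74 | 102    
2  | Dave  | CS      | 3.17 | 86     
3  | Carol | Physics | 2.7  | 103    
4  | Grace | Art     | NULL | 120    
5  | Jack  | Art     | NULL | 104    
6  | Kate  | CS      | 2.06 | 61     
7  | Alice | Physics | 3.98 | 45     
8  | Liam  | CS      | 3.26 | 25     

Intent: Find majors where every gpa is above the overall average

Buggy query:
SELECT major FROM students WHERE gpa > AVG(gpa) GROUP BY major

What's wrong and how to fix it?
Bug: AVG() is an aggregate; it can't sit directly in WHERE

Fix: Compute the overall average in a scalar subquery and compare each group's MIN against it in HAVING

Corrected query:
SELECT major FROM students GROUP BY major HAVING MIN(gpa) > (SELECT AVG(gpa) FROM students)

Result:
major
-----
Art  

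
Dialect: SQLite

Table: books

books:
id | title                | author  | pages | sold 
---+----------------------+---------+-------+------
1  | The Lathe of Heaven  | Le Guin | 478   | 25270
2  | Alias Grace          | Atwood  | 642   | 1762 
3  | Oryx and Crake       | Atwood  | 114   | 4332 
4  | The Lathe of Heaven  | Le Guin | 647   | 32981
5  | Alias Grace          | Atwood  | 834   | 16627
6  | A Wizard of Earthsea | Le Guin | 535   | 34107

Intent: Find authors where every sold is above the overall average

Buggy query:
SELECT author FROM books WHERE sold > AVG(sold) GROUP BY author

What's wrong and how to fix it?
Bug: AVG() is an aggregate; it can't sit directly in WHERE

Fix: Compute the overall average in a scalar subquery and compare each group's MIN against it in HAVING

Corrected query:
SELECT author FROM books GROUP BY author HAVING MIN(sold) > (SELECT AVG(sold) FROM books)

Result:
author 
-------
Le Guin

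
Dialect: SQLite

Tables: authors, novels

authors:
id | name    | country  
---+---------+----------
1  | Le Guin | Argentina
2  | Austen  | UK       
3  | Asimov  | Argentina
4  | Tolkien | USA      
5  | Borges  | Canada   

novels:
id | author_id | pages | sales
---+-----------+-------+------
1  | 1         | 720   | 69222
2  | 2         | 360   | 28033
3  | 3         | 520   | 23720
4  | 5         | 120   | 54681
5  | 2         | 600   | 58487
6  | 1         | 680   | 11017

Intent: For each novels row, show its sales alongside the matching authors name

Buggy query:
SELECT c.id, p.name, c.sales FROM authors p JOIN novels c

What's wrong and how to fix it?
Bug: JOIN with no ON clause produces a cartesian product; every novels row pairs with every authors row

Fix: Specify the join condition linking the foreign key to the parent id

Corrected query:
SELECT c.id, p.name, c.sales FROM authors p JOIN novels c ON c.author_id = p.id

Result:
id | name    | sales
---+---------+------
1  | Le Guin | 69222
2  | Austen  | 28033
3  | Asimov  | 23720
4  | Borges  | 54681
5  | Austen  | 58487
6  | Le Guin | 11017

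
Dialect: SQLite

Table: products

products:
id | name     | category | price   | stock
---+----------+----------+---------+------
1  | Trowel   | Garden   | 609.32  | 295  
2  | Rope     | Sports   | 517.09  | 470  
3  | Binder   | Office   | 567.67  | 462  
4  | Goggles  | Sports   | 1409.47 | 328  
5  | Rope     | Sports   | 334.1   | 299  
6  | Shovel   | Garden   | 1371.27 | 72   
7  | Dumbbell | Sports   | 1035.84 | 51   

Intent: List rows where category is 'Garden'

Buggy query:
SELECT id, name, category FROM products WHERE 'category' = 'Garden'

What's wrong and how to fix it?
Bug: Single quotes denote string literals in SQL; the column name is being compared as a constant string

Fix: Remove the quotes around the column name (or use double quotes for an identifier)

Corrected query:
SELECT id, name, category FROM products WHERE category = 'Garden'

Result:
id | name   | category
---+--------+---------
1  | Trowel | Garden  
6  | Shovel | Garden  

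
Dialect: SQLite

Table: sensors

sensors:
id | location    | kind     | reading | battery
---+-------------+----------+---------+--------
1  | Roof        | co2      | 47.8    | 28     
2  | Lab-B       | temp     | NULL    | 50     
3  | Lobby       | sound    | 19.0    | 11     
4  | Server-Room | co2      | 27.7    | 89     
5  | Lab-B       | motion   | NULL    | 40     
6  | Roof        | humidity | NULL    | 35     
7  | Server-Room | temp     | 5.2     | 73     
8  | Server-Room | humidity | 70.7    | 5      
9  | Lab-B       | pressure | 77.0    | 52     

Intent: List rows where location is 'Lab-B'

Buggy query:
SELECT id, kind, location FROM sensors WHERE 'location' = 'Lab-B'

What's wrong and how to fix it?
Bug: 'location' in single quotes is a string literal, not the column; the comparison is literal-vs-literal and never true

Fix: Remove the quotes around the column name (or use double quotes for an identifier)

Corrected query:
SELECT id, kind, location FROM sensors WHERE location = 'Lab-B'

Result:
id | kind     | location
---+----------+---------
2  | temp     | Lab-B   
5  | motion   | Lab-B   
9  | pressure | Lab-B   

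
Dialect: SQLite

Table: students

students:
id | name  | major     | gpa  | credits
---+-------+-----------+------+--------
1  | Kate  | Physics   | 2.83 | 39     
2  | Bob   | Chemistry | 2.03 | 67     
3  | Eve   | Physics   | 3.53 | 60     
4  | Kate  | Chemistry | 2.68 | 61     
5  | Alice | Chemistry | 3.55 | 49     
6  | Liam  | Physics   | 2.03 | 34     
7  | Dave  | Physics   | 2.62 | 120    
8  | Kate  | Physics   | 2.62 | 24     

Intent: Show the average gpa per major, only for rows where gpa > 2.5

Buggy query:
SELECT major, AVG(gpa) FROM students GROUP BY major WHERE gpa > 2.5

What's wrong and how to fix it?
Bug: Row-level WHERE must come before GROUP BY in the clause order

Fix: Place WHERE between FROM and GROUP BY

Corrected query:
SELECT major, AVG(gpa) FROM students WHERE gpa > 2.5 GROUP BY major

Result:
major     | AVG(gpa)
----------+---------
Chemistry | 3.115   
Physics   | 2.9     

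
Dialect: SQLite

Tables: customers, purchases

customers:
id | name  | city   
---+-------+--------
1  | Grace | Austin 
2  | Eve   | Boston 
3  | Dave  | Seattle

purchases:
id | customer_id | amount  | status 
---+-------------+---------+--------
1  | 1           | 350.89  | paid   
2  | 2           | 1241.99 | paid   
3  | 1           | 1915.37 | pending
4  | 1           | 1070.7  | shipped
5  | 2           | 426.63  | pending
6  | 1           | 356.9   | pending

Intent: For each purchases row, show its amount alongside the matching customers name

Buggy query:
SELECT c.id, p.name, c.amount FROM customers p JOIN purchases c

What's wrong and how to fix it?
Bug: JOIN with no ON clause produces a cartesian product; every purchases row pairs with every customers row

Fix: Add ON c.customer_id = p.id to the JOIN

Corrected query:
SELECT c.id, p.name, c.amount FROM customers p JOIN purchases c ON c.customer_id = p.id

Result:
id | name  | amount 
---+-------+--------
1  | Grace | 350.89 
2  | Eve   | 1241.99
3  | Grace | 1915.37
4  | Grace | 1070.7 
5  | Eve   | 426.63 
6  | Grace | 356.9  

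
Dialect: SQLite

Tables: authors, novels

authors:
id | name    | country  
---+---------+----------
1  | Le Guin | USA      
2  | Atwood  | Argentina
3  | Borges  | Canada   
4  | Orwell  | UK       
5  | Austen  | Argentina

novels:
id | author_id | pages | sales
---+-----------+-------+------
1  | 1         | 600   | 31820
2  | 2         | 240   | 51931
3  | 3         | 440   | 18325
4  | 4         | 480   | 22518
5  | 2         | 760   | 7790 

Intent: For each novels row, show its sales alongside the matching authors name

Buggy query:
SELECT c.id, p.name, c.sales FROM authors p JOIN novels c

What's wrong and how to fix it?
Bug: JOIN with no ON clause produces a cartesian product; every novels row pairs with every authors row

Fix: Add ON c.author_id = p.id to the JOIN

Corrected query:
SELECT c.id, p.name, c.sales FROM authors p JOIN novels c ON c.author_id = p.id

Result:
id | name    | sales
---+---------+------
1  | Le Guin | 31820
2  | Atwood  | 51931
3  | Borges  | 18325
4  | Orwell  | 22518
5  | Atwood  | 7790 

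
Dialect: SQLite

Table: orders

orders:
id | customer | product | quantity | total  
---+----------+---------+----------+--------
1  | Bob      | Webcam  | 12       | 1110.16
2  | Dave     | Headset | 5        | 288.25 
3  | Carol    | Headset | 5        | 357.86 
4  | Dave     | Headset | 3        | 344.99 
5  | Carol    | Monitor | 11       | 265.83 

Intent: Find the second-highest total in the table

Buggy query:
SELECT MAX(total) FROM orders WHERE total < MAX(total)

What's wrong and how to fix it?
Bug: The inner MAX is an aggregate inside WHERE, which is not allowed

Fix: Compute the overall MAX in a subquery, then take MAX of rows below it

Corrected query:
SELECT MAX(total) FROM orders WHERE total < (SELECT MAX(total) FROM orders)

Result:
MAX(total)
----------
357.86    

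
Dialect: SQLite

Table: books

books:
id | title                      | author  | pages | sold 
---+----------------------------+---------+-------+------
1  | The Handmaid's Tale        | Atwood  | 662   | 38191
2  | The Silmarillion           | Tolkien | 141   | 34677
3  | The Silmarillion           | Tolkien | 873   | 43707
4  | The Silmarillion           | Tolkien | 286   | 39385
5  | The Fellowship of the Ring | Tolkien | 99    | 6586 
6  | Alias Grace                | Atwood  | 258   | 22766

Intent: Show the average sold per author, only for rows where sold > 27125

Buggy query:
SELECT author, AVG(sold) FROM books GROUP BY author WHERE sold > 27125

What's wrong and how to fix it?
Bug: Row-level WHERE must come before GROUP BY in the clause order

Fix: Move the WHERE clause before GROUP BY

Corrected query:
SELECT author, AVG(sold) FROM books WHERE sold > 27125 GROUP BY author

Result:
author  | AVG(sold)   
--------+-------------
Atwood  | 38191       
Tolkien | 39256.333333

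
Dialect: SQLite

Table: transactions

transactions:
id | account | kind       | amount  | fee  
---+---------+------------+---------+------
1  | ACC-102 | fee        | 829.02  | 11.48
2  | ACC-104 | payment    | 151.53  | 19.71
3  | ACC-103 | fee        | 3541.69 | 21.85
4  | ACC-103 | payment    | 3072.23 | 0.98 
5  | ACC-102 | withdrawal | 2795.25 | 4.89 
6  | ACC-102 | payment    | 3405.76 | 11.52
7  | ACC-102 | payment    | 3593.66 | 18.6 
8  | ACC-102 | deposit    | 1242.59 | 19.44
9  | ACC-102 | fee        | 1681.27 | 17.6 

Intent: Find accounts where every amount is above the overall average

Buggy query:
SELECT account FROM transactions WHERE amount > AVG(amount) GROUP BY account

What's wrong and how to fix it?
Bug: WHERE evaluates per row before aggregation, so AVG() is unavailable

Fix: Compute the overall average in a scalar subquery and compare each group's MIN against it in HAVING

Corrected query:
SELECT account FROM transactions GROUP BY account HAVING MIN(amount) > (SELECT AVG(amount) FROM transactions)

Result:
account
-------
ACC-103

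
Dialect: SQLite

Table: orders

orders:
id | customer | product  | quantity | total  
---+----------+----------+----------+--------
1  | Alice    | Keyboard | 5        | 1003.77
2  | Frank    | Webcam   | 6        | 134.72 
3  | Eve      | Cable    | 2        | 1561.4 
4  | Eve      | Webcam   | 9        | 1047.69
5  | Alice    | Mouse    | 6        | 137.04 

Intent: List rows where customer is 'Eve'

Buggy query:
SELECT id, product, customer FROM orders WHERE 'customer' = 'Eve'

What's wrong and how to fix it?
Bug: 'customer' in single quotes is a string literal, not the column; the comparison is literal-vs-literal and never true

Fix: Reference the column as customer without single quotes

Corrected query:
SELECT id, product, customer FROM orders WHERE customer = 'Eve'

Result:
id | product | customer
---+---------+---------
3  | Cable   | Eve     
4  | Webcam  | Eve     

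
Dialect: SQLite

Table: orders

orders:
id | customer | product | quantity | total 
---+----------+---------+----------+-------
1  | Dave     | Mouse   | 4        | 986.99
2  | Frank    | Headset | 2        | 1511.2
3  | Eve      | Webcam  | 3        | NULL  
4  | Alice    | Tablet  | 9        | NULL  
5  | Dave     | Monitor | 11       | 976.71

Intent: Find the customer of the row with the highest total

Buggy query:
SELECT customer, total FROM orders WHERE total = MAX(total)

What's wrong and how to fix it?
Bug: WHERE is evaluated per row; an aggregate over the whole table isn't defined there

Fix: Wrap MAX in a scalar subquery so WHERE compares against a single value

Corrected query:
SELECT customer, total FROM orders WHERE total = (SELECT MAX(total) FROM orders)

Result:
customer | total 
---------+-------
Frank    | 1511.2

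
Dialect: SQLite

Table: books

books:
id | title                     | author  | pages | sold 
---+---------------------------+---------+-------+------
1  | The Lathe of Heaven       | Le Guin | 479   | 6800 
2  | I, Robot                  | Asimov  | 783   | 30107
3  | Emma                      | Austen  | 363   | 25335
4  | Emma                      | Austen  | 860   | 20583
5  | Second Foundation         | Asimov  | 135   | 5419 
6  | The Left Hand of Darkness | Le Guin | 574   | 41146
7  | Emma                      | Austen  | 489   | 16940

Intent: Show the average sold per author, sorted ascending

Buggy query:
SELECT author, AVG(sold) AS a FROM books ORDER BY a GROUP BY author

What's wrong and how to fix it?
Bug: GROUP BY must precede ORDER BY

Fix: Reorder: SELECT … FROM … GROUP BY … ORDER BY …

Corrected query:
SELECT author, AVG(sold) AS a FROM books GROUP BY author ORDER BY a

Result:
author  | a           
--------+-------------
Asimov  | 17763       
Austen  | 20952.666667
Le Guin | 23973       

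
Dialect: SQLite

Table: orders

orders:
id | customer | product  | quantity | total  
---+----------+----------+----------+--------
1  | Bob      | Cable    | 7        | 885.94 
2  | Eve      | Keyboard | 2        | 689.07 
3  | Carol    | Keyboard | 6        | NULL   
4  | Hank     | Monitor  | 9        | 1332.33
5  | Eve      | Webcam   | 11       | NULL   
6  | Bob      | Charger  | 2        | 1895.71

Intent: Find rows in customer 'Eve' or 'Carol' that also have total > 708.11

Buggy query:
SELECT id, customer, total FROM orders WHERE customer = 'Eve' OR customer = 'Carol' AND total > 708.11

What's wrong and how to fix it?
Bug: AND binds tighter than OR, so this parses as customer = 'Eve' OR (customer = 'Carol' AND total > 708.11)

Fix: Group the OR with parentheses (or use IN), then AND the threshold

Corrected query:
SELECT id, customer, total FROM orders WHERE (customer = 'Eve' OR customer = 'Carol') AND total > 708.11

Result:
(no rows)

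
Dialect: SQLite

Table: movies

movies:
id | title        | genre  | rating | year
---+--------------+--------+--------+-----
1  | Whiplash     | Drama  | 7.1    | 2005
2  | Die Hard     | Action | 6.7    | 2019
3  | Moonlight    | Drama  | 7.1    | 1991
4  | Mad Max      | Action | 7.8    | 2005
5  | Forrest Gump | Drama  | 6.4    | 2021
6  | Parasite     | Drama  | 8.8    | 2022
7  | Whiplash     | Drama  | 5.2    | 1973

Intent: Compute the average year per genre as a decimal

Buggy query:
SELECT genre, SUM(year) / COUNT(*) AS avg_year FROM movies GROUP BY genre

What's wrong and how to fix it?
Bug: Both operands are integers, so '/' performs integer division and truncates

Fix: Multiply by 1.0 (or CAST to REAL) to force floating-point division

Corrected query:
SELECT genre, SUM(year) * 1.0 / COUNT(*) AS avg_year FROM movies GROUP BY genre

Result:
genre  | avg_year
-------+---------
Action | 2012    
Drama  | 2002.4  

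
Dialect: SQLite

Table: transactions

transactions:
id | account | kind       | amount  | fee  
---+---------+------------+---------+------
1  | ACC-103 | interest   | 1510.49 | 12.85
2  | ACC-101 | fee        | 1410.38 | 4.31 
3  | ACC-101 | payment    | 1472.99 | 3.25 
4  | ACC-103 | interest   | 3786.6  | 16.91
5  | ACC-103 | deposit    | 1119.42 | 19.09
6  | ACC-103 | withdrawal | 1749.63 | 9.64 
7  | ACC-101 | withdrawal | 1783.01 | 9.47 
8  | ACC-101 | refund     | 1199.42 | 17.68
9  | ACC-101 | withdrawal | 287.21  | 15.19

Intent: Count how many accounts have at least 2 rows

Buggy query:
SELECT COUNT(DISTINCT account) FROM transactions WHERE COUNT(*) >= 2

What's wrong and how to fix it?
Bug: WHERE filters individual rows, not groups, so a group-level COUNT is invalid there

Fix: Group first with HAVING COUNT(*) >= 2, then COUNT the resulting groups

Corrected query:
SELECT COUNT(*) FROM (SELECT account FROM transactions GROUP BY account HAVING COUNT(*) >= 2)

Result:
COUNT(*)
--------
2       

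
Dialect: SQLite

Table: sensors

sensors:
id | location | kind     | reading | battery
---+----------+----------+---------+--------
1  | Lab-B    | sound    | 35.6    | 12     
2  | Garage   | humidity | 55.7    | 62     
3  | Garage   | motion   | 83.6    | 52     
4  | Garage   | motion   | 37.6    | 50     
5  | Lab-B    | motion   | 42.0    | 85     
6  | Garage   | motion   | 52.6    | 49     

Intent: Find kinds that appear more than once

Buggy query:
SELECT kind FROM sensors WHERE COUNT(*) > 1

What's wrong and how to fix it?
Bug: COUNT(*) is an aggregate and cannot be used in WHERE

Fix: Group first, then use HAVING for the count condition

Corrected query:
SELECT kind FROM sensors GROUP BY kind HAVING COUNT(*) > 1

Result:
kind  
------
motion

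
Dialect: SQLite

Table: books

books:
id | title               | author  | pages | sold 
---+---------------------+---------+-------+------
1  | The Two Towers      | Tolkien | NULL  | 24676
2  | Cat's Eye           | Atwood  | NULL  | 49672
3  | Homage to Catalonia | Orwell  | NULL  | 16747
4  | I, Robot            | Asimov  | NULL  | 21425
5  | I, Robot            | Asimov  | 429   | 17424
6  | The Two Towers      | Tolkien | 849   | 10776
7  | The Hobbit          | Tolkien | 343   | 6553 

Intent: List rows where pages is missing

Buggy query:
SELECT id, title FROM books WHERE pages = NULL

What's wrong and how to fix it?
Bug: Comparing to NULL with '=' never matches; NULL = NULL is unknown, not true

Fix: Use IS NULL to test for NULL

Corrected query:
SELECT id, title FROM books WHERE pages IS NULL

Result:
id | title              
---+--------------------
1  | The Two Towers     
2  | Cat's Eye          
3  | Homage to Catalonia
4  | I, Robot           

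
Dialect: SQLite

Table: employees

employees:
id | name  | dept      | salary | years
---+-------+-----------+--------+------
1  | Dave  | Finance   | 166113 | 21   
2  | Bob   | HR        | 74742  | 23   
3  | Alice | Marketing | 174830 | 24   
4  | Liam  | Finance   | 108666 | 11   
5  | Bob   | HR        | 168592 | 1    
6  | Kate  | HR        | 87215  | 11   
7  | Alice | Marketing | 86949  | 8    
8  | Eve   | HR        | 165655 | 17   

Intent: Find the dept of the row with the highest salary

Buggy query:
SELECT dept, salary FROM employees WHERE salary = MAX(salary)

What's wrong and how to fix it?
Bug: WHERE is evaluated per row; an aggregate over the whole table isn't defined there

Fix: Use a subquery: WHERE salary = (SELECT MAX(salary) FROM employees)

Corrected query:
SELECT dept, salary FROM employees WHERE salary = (SELECT MAX(salary) FROM employees)

Result:
dept      | salary
----------+-------
Marketing | 174830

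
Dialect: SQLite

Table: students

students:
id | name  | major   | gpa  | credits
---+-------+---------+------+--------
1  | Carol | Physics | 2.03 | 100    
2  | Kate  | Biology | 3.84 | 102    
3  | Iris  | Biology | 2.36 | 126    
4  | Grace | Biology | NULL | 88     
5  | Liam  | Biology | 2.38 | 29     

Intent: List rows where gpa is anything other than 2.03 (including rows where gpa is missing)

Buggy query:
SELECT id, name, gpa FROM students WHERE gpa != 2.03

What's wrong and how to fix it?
Bug: Inequality against NULL is unknown, not true; rows with NULL are dropped

Fix: Add an explicit OR gpa IS NULL to include the missing-value rows

Corrected query:
SELECT id, name, gpa FROM students WHERE gpa != 2.03 OR gpa IS NULL

Result:
id | name  | gpa 
---+-------+-----
2  | Kate  | 3.84
3  | Iris  | 2.36
4  | Grace | NULL
5  | Liam  | 2.38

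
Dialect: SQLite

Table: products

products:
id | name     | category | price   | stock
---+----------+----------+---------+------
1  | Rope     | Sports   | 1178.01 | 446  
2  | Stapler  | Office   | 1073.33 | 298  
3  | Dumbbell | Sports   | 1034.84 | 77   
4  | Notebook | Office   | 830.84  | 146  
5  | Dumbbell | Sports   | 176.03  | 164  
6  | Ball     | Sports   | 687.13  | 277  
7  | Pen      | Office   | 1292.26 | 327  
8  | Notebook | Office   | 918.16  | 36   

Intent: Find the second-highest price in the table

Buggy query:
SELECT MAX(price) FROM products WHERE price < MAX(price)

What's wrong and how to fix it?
Bug: MAX(price) on the right of the comparison is an aggregate-in-WHERE error

Fix: Put the inner MAX in a scalar subquery

Corrected query:
SELECT MAX(price) FROM products WHERE price < (SELECT MAX(price) FROM products)

Result:
MAX(price)
----------
1178.01   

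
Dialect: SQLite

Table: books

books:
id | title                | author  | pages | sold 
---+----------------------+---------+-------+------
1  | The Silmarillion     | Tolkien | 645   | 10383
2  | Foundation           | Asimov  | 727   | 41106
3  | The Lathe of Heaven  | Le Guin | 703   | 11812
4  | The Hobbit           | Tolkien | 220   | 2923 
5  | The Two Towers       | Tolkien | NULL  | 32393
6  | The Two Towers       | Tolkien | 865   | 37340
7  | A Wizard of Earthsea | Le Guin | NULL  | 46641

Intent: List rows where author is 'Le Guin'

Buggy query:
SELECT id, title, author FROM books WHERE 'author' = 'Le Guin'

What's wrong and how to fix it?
Bug: Single quotes denote string literals in SQL; the column name is being compared as a constant string

Fix: Reference the column as author without single quotes

Corrected query:
SELECT id, title, author FROM books WHERE author = 'Le Guin'

Result:
id | title                | author 
---+----------------------+--------
3  | The Lathe of Heaven  | Le Guin
7  | A Wizard of Earthsea | Le Guin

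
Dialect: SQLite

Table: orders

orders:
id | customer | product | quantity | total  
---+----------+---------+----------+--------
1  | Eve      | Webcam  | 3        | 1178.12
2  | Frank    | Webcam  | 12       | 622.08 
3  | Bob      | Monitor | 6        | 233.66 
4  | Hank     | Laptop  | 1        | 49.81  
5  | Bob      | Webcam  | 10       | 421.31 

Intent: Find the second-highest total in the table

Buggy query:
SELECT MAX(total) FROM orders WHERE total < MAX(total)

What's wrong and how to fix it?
Bug: The inner MAX is an aggregate inside WHERE, which is not allowed

Fix: Put the inner MAX in a scalar subquery

Corrected query:
SELECT MAX(total) FROM orders WHERE total < (SELECT MAX(total) FROM orders)

Result:
MAX(total)
----------
622.08    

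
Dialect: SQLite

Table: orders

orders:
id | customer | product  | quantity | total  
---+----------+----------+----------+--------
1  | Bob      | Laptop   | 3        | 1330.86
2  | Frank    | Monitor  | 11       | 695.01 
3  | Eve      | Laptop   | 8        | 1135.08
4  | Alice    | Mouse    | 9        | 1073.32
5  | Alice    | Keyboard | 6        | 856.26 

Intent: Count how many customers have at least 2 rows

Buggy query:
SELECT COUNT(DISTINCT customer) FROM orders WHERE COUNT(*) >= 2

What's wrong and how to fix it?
Bug: WHERE filters individual rows, not groups, so a group-level COUNT is invalid there

Fix: Use a subquery that GROUPs and filters with HAVING, then count its rows

Corrected query:
SELECT COUNT(*) FROM (SELECT customer FROM orders GROUP BY customer HAVING COUNT(*) >= 2)

Result:
COUNT(*)
--------
1       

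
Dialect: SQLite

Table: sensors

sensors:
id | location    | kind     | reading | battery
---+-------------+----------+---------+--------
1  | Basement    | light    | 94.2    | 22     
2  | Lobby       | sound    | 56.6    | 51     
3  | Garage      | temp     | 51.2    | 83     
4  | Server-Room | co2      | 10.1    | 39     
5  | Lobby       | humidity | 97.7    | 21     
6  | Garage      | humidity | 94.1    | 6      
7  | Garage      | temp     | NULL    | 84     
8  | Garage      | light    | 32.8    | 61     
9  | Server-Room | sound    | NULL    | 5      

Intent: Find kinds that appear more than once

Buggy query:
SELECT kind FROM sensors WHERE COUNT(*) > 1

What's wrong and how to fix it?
Bug: COUNT(*) is an aggregate and cannot be used in WHERE

Fix: Group first, then use HAVING for the count condition

Corrected query:
SELECT kind FROM sensors GROUP BY kind HAVING COUNT(*) > 1

Result:
kind    
--------
humidity
light   
sound   
temp    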